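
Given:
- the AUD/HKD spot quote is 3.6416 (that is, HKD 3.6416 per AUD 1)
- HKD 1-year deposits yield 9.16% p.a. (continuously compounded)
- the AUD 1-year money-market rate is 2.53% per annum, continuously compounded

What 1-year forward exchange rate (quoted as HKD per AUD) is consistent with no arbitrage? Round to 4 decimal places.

3.8912

T = 1 year.
HKD growth factor: e^(0.0916×1) = 1.0959264.
AUD growth factor: e^(0.0253×1) = 1.0256228.
Forward (HKD per AUD) = 3.6416 × 1.0959264 / 1.0256228 = 3.891222.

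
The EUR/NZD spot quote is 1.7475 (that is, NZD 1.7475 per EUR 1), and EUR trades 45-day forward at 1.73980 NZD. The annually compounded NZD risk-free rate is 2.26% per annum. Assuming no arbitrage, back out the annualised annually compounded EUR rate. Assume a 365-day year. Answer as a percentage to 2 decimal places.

5.99%

T = 45/365 years.
CIP gives F = S · g_NZD/g_EUR, so g_NZD/g_EUR = 1.7398/1.7475 = 0.9955937.
The NZD side grows by (1 + 0.0226)^(45/365) = 1.0027591.
Hence g_EUR = 1.0071971.
r = 1.0071971^(365/45) − 1 = 0.059892 → 5.99%.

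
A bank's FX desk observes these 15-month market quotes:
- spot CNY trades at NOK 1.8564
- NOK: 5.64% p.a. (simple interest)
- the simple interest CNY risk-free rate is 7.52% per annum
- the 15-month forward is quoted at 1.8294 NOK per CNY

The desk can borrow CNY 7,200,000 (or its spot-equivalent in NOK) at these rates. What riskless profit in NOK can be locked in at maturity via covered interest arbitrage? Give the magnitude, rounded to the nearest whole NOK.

T = 15/12 years.
Route A — deposit CNY, sell forward: 7,200,000 × 1.094000 × 1.8294 = NOK 14,409,817.92.
Route B — convert at spot, deposit NOK: 7,200,000 × 1.8564 × 1.070500 = NOK 14,308,388.64.
The quoted forward overvalues CNY, so borrow NOK, buy CNY at spot, deposit the CNY at 7.52%, and sell the proceeds forward at 1.8294.
Arbitrage profit = |14,409,817.92 − 14,308,388.64| = NOK 101,429.

NOK 101,429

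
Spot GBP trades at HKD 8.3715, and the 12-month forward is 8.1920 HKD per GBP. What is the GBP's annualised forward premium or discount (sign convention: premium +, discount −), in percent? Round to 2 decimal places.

-2.14%

T = 1 year.
(F − S)/S = (8.1920 − 8.3715)/8.3715 = -0.0214418.
Per annum: -0.0214418 / 1 = -0.021442 = -2.14%.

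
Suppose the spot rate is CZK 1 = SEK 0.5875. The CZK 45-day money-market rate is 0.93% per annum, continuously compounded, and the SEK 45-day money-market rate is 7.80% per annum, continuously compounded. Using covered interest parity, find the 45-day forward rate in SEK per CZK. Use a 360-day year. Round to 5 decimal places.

0.59257

T = 45/360 years.
Growth of 1 SEK over T: e^(0.0780×45/360) = 1.0097977.
CZK accumulates by e^(0.0093×45/360) = 1.0011632.
Forward (SEK per CZK) = 0.5875 × 1.0097977 / 1.0011632 = 0.5925669.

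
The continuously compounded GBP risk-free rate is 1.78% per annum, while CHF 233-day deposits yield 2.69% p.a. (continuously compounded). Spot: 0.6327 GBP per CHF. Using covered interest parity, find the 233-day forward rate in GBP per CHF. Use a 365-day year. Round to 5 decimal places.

T = 233/365 years.
Growth of 1 GBP over T: e^(0.0178×233/365) = 1.0114275.
CHF accumulates by e^(0.0269×233/365) = 1.0173201.
Forward (GBP per CHF) = 0.6327 × 1.0114275 / 1.0173201 = 0.6290352.

0.62904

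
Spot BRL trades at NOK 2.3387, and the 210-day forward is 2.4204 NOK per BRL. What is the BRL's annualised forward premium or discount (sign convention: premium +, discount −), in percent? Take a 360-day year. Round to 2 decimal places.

T = 210/360 years.
BRL trades forward at +3.49339% vs spot over the period.
×(1/T) gives 5.99% p.a.

+5.99%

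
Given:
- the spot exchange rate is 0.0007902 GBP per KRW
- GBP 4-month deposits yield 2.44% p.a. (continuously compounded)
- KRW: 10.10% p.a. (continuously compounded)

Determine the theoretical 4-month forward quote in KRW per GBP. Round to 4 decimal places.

T = 4/12 years.
GBP accumulates by e^(0.0244×4/12) = 1.0081664987.
KRW growth factor: e^(0.1010×4/12) = 1.0342398027.
CIP: F = S · (grow GBP)/(grow KRW) = 0.0007902 × 1.0081664987/1.0342398027 = 0.0007702789674 GBP per KRW.
Quoted the other way: 1/0.0007702789674 = 1298.2310 KRW per GBP.

1298.2310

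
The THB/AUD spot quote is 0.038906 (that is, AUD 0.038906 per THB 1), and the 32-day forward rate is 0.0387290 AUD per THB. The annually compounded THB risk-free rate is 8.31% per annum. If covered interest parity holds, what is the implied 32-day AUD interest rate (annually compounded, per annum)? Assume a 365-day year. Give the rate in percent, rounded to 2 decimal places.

2.82%

T = 32/365 years.
F/S = 0.038729/0.038906 = 0.9954506 = (growth of AUD) / (growth of THB).
THB growth factor: (1 + 0.0831)^(32/365) = 1.0070231.
So the AUD growth factor = 1.0024417.
Annualise: 1.0024417^(365/32) − 1 = 0.028207 = 2.82%.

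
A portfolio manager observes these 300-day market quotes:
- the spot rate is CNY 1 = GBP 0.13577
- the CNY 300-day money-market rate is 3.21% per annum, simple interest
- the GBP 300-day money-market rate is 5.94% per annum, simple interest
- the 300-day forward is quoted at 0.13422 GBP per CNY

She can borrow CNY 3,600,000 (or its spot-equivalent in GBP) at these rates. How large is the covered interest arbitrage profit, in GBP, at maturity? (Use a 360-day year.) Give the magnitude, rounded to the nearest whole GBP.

GBP 16,849

T = 300/360 years.
Route A — deposit CNY, sell forward: 3,600,000 × 1.026750 × 0.13422 = GBP 496,117.39.
Route B — convert at spot, deposit GBP: 3,600,000 × 0.13577 × 1.049500 = GBP 512,966.21.
The quoted forward undervalues CNY, so borrow CNY, convert to GBP at spot, deposit the GBP at 5.94%, and buy CNY forward at 0.13422 to cover the loan.
The gap between the two covered legs is GBP 16,849.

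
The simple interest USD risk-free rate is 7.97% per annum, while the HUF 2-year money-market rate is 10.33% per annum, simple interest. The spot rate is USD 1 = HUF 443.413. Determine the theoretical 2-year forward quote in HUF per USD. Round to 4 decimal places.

461.4647

T = 2 years.
Growth of 1 HUF over T: 1 + 0.1033×2 = 1.206600.
USD growth factor: 1 + 0.0797×2 = 1.159400.
So F = 443.413 × 1.206600 / 1.159400 = 461.464659 (HUF/USD).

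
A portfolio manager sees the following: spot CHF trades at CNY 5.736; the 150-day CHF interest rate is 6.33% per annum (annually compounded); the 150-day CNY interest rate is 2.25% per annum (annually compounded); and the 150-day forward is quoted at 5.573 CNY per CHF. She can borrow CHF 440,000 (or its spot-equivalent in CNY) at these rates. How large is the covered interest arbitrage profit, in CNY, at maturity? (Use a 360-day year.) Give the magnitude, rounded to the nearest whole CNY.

T = 150/360 years.
Invest the CHF and cover forward: 440,000 × 1.025903683 × 5.573 = CNY 2,515,638.94.
Convert at spot and invest in CNY: 440,000 × 5.736 × 1.009314197 = CNY 2,547,347.54.
The quoted forward undervalues CHF, so borrow CHF, convert to CNY at spot, deposit the CNY at 2.25%, and buy CHF forward at 5.573 to cover the loan.
Profit = 2,547,347.54 − 2,515,638.94 = CNY 31,709.

CNY 31,709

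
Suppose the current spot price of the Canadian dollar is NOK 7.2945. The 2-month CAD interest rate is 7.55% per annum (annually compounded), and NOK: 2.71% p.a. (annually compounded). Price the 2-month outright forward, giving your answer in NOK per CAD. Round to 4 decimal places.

7.2387

T = 2/12 years.
Growth of 1 NOK over T: (1 + 0.0271)^(2/12) = 1.0044665.
CAD accumulates by (1 + 0.0755)^(2/12) = 1.0122048.
CIP: F = S · (grow NOK)/(grow CAD) = 7.2945 × 1.0044665/1.0122048 = 7.238734 NOK per CAD.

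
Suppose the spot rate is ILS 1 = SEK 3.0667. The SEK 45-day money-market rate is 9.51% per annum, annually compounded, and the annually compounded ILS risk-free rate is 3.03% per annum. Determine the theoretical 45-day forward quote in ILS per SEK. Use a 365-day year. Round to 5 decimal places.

0.32364

T = 45/365 years.
Growth of 1 SEK over T: (1 + 0.0951)^(45/365) = 1.0112631.
ILS accumulates by (1 + 0.0303)^(45/365) = 1.0036869.
Forward (SEK per ILS) = 3.0667 × 1.0112631 / 1.0036869 = 3.089849.
Invert for ILS per SEK: 1 / 3.089849 = 0.32364.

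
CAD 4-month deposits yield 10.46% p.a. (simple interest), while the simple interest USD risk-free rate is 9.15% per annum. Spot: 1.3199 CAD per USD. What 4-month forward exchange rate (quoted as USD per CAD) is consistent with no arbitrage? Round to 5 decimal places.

0.75444

T = 4/12 years.
CAD accumulates by 1 + 0.1046×4/12 = 1.0348667.
Growth of 1 USD over T: 1 + 0.0915×4/12 = 1.030500.
Forward (CAD per USD) = 1.3199 × 1.0348667 / 1.030500 = 1.325493.
Invert for USD per CAD: 1 / 1.325493 = 0.75444.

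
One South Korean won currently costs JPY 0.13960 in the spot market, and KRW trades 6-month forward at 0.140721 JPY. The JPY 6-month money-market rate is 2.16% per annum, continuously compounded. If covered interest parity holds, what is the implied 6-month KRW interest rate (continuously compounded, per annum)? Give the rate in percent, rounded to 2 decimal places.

T = 6/12 years.
By CIP, F/S equals the JPY-to-KRW growth ratio: 0.140721/0.1396 = 1.0080301.
The JPY side grows by e^(0.0216×6/12) = 1.0108585.
Hence g_KRW = 1.0028059.
Take logs: ln 1.0028059 / (6/12) = 0.005604, so 0.56%.

0.56%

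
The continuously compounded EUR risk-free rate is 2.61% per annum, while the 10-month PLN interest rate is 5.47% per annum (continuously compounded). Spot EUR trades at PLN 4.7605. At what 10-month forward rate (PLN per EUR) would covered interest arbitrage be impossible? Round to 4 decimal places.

T = 10/12 years.
Growth of 1 PLN over T: e^(0.0547×10/12) = 1.0466382.
Growth of 1 EUR over T: e^(0.0261×10/12) = 1.0219883.
Forward (PLN per EUR) = 4.7605 × 1.0466382 / 1.0219883 = 4.875321.

4.8753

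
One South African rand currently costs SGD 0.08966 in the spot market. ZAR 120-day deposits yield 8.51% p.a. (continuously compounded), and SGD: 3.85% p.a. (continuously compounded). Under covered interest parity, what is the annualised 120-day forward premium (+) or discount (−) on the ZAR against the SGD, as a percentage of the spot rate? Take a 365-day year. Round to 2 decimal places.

-4.62%

T = 120/365 years.
CIP forward (SGD per ZAR) = 0.08966 × 1.012738/1.0283731 = 0.08829683.
(F − S)/S ÷ T = (0.08829683 − 0.08966)/0.08966/(120/365) = -0.046245 → -4.62%.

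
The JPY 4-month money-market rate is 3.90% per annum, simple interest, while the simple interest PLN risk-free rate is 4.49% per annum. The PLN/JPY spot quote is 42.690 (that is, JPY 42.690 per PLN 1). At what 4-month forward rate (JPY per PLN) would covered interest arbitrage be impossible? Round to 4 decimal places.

42.6073

T = 4/12 years.
JPY growth factor: 1 + 0.0390×4/12 = 1.013000.
PLN growth factor: 1 + 0.0449×4/12 = 1.01496667.
CIP: F = S · (grow JPY)/(grow PLN) = 42.69 × 1.013000/1.01496667 = 42.607281 JPY per PLN.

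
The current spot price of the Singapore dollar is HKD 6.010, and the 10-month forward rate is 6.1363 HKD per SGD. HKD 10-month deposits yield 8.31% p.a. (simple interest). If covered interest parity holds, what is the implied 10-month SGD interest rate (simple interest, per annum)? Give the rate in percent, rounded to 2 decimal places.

5.67%

T = 10/12 years.
F/S = 6.1363/6.01 = 1.0210150 = (growth of HKD) / (growth of SGD).
HKD growth factor: 1 + 0.0831×10/12 = 1.069250.
That pins the SGD growth at 1.0472422.
r = (1.0472422 − 1)/(10/12) = 0.056691 → 5.67%.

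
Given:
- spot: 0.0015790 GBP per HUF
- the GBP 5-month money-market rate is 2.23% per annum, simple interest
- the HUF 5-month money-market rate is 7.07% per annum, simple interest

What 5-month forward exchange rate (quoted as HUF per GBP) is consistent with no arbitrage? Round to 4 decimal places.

T = 5/12 years.
Growth of 1 GBP over T: 1 + 0.0223×5/12 = 1.009291667.
HUF growth factor: 1 + 0.0707×5/12 = 1.029458333.
Forward (GBP per HUF) = 0.001579 × 1.009291667 / 1.029458333 = 0.00154806804.
Quoted the other way: 1/0.00154806804 = 645.9664 HUF per GBP.

645.9664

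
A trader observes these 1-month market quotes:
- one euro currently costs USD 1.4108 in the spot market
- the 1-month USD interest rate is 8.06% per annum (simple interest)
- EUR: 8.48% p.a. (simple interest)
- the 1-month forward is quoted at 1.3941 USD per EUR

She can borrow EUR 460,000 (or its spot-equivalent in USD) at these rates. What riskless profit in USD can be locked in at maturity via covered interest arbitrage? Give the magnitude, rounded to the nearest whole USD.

T = 1/12 years.
Route A — deposit EUR, sell forward: 460,000 × 1.00706667 × 1.3941 = USD 645,817.76.
Route B — convert at spot, deposit USD: 460,000 × 1.4108 × 1.00671667 = USD 653,326.90.
The quoted forward undervalues EUR, so borrow EUR, convert to USD at spot, deposit the USD at 8.06%, and buy EUR forward at 1.3941 to cover the loan.
Profit = 653,326.90 − 645,817.76 = USD 7,509.

USD 7,509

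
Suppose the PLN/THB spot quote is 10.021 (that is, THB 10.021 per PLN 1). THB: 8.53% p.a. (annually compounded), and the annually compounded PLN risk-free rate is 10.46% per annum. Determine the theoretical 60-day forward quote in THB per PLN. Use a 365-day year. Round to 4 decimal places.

T = 60/365 years.
THB accumulates by (1 + 0.0853)^(60/365) = 1.0135468.
PLN growth factor: (1 + 0.1046)^(60/365) = 1.0164879.
So F = 10.021 × 1.0135468 / 1.0164879 = 9.992005 (THB/PLN).

9.9920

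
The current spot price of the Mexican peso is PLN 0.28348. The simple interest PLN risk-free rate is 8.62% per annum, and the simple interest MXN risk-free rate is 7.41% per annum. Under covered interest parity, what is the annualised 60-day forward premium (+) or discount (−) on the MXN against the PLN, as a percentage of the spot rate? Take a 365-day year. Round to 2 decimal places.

T = 60/365 years.
F = S · g_PLN/g_MXN = 0.28348 × 1.0141699/1.0121808 = 0.28403708.
Annualised premium = (F − S)/S × (1/T) = (0.28403708 − 0.28348)/0.28348 ÷ (60/365) = 1.20%.

+1.20%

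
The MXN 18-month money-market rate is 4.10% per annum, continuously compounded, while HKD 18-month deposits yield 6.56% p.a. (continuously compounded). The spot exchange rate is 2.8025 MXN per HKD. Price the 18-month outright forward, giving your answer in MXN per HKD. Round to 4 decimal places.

T = 18/12 years.
MXN accumulates by e^(0.0410×18/12) = 1.0634305.
Growth of 1 HKD over T: e^(0.0656×18/12) = 1.1034041.
Forward (MXN per HKD) = 2.8025 × 1.0634305 / 1.1034041 = 2.700972.

2.7010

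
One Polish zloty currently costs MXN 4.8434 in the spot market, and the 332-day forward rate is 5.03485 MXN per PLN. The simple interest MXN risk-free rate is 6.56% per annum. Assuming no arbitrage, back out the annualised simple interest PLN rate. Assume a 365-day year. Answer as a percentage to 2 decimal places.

T = 332/365 years.
F/S = 5.03485/4.8434 = 1.0395280 = (growth of MXN) / (growth of PLN).
The MXN side grows by 1 + 0.0656×332/365 = 1.059669.
Hence g_PLN = 1.0193751.
r = (1.0193751 − 1)/(332/365) = 0.021301 → 2.13%.

2.13%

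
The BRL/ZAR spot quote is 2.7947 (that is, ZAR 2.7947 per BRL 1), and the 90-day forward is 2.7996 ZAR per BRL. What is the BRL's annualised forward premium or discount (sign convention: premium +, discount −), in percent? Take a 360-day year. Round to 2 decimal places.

+0.70%

T = 90/360 years.
Period premium: (2.7996 − 2.7947)/2.7947 = 0.0017533.
Per annum: 0.0017533 / (90/360) = 0.007013 = 0.70%.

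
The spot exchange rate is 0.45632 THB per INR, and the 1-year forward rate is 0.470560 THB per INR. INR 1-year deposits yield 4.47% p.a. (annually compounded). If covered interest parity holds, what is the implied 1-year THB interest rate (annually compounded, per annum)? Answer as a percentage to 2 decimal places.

T = 1 year.
F/S = 0.47056/0.45632 = 1.0312062 = (growth of THB) / (growth of INR).
INR growth factor: (1 + 0.0447)^1 = 1.044700.
So the THB growth factor = 1.0773011.
r = 1.0773011^(1/1) − 1 = 0.077301 → 7.73%.

7.73%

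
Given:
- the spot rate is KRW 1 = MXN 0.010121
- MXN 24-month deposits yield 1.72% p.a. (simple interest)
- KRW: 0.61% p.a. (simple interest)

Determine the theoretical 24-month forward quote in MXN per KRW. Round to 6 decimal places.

T = 2 years.
MXN growth factor: 1 + 0.0172×2 = 1.034400.
KRW growth factor: 1 + 0.0061×2 = 1.012200.
Forward (MXN per KRW) = 0.010121 × 1.034400 / 1.012200 = 0.01034298.

0.010343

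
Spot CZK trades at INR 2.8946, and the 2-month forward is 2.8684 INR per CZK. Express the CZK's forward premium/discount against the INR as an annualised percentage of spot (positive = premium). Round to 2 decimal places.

-5.43%

T = 2/12 years.
CZK trades forward at -0.90513% vs spot over the period.
Annualise by dividing by T: -0.0090513 / (2/12) = -0.054308 → -5.43%.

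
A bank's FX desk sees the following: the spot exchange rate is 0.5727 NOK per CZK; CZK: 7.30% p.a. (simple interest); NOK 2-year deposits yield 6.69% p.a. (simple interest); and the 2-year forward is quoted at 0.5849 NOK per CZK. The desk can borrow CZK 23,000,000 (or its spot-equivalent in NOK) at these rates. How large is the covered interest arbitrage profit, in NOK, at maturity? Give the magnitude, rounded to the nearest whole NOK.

T = 2 years.
Route A — deposit CZK, sell forward: 23,000,000 × 1.146000 × 0.5849 = NOK 15,416,794.20.
Route B — convert at spot, deposit NOK: 23,000,000 × 0.5727 × 1.133800 = NOK 14,934,526.98.
The quoted forward overvalues CZK, so borrow NOK, buy CZK at spot, deposit the CZK at 7.30%, and sell the proceeds forward at 0.5849.
The gap between the two covered legs is NOK 482,267.

NOK 482,267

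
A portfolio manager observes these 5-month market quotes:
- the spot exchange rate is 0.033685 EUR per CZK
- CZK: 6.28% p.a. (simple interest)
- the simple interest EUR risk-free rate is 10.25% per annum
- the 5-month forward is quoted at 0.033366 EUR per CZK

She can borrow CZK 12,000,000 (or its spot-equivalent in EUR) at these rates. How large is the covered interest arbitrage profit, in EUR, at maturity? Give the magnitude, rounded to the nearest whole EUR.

T = 5/12 years.
Route A — deposit CZK, sell forward: 12,000,000 × 1.02616667 × 0.033366 = EUR 410,868.93.
Route B — convert at spot, deposit EUR: 12,000,000 × 0.033685 × 1.04270833 = EUR 421,483.56.
The quoted forward undervalues CZK, so borrow CZK, convert to EUR at spot, deposit the EUR at 10.25%, and buy CZK forward at 0.033366 to cover the loan.
Arbitrage profit = |410,868.93 − 421,483.56| = EUR 10,615.

EUR 10,615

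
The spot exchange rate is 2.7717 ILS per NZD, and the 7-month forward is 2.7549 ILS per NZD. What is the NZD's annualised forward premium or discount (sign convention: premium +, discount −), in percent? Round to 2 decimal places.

T = 7/12 years.
Period premium: (2.7549 − 2.7717)/2.7717 = -0.0060613.
Annualise by dividing by T: -0.0060613 / (7/12) = -0.010391 → -1.04%.

-1.04%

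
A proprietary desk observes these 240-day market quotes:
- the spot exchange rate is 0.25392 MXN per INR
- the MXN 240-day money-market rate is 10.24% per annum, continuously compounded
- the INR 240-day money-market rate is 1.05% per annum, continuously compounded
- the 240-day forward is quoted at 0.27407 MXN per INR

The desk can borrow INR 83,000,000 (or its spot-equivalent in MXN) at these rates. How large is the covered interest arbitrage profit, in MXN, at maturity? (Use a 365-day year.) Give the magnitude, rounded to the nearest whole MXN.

T = 240/365 years.
Route A — deposit INR, sell forward: 83,000,000 × 1.0069279979 × 0.27407 = MXN 22,905,406.78.
Route B — convert at spot, deposit MXN: 83,000,000 × 0.25392 × 1.0696500157 = MXN 22,543,259.15.
The quoted forward overvalues INR, so borrow MXN, buy INR at spot, deposit the INR at 1.05%, and sell the proceeds forward at 0.27407.
Arbitrage profit = |22,905,406.78 − 22,543,259.15| = MXN 362,148.

MXN 362,148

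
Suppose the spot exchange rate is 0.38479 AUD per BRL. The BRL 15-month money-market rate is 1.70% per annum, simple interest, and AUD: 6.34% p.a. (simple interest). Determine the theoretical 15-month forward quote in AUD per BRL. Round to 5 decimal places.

0.40664

T = 15/12 years.
AUD accumulates by 1 + 0.0634×15/12 = 1.079250.
BRL accumulates by 1 + 0.0170×15/12 = 1.021250.
So F = 0.38479 × 1.079250 / 1.021250 = 0.4066434 (AUD/BRL).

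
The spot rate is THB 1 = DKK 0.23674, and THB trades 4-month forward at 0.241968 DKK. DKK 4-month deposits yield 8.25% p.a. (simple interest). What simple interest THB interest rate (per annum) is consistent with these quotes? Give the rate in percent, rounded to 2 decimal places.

1.59%

T = 4/12 years.
CIP gives F = S · g_DKK/g_THB, so g_DKK/g_THB = 0.241968/0.23674 = 1.0220833.
The DKK side grows by 1 + 0.0825×4/12 = 1.027500.
Hence g_THB = 1.0052997.
r = (1.0052997 − 1)/(4/12) = 0.015899 → 1.59%.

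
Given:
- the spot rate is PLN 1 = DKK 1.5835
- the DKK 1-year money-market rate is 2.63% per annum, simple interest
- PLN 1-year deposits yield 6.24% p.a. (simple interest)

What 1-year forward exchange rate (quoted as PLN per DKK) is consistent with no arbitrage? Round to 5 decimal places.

0.65373

T = 1 year.
DKK accumulates by 1 + 0.0263×1 = 1.026300.
PLN growth factor: 1 + 0.0624×1 = 1.062400.
So F = 1.5835 × 1.026300 / 1.062400 = 1.529693 (DKK/PLN).
Invert for PLN per DKK: 1 / 1.529693 = 0.65373.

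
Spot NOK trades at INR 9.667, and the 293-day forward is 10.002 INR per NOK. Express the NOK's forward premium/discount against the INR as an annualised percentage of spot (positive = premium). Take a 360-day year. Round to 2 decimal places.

T = 293/360 years.
(F − S)/S = (10.002 − 9.667)/9.667 = 0.0346540.
×(1/T) gives 4.26% p.a.

+4.26%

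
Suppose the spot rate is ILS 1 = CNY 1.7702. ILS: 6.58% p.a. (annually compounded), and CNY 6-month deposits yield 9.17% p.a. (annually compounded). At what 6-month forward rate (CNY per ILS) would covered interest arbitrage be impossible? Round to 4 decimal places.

1.7916

T = 6/12 years.
CNY growth factor: (1 + 0.0917)^(6/12) = 1.0448445.
ILS accumulates by (1 + 0.0658)^(6/12) = 1.0323759.
Forward (CNY per ILS) = 1.7702 × 1.0448445 / 1.0323759 = 1.791580.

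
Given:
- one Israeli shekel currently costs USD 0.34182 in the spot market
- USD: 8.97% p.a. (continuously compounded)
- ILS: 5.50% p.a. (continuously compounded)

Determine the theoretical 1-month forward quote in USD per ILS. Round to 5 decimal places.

0.34281

T = 1/12 years.
USD growth factor: e^(0.0897×1/12) = 1.007503.
ILS growth factor: e^(0.0550×1/12) = 1.0045939.
CIP: F = S · (grow USD)/(grow ILS) = 0.34182 × 1.007503/1.0045939 = 0.3428098 USD per ILS.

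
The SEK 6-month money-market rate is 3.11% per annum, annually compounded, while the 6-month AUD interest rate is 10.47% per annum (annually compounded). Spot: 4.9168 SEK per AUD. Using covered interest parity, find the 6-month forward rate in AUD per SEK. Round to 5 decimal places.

0.21052

T = 6/12 years.
SEK growth factor: (1 + 0.0311)^(6/12) = 1.0154309.
AUD accumulates by (1 + 0.1047)^(6/12) = 1.0510471.
So F = 4.9168 × 1.0154309 / 1.0510471 = 4.750187 (SEK/AUD).
Invert for AUD per SEK: 1 / 4.750187 = 0.21052.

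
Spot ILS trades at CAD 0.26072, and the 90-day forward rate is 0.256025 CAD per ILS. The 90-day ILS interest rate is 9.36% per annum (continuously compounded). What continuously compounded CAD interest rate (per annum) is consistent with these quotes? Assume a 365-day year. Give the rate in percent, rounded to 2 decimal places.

1.99%

T = 90/365 years.
F/S = 0.256025/0.26072 = 0.9819922 = (growth of CAD) / (growth of ILS).
The ILS side grows by e^(0.0936×90/365) = 1.0233478.
So the CAD growth factor = 1.0049196.
r = ln(1.0049196)/(90/365) = 0.019903 → 1.99%.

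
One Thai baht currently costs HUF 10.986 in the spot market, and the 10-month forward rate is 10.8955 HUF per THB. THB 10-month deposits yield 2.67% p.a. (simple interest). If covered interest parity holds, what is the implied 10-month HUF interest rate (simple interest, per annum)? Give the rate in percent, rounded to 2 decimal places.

T = 10/12 years.
CIP gives F = S · g_HUF/g_THB, so g_HUF/g_THB = 10.8955/10.986 = 0.9917622.
The THB side grows by 1 + 0.0267×10/12 = 1.022250.
Hence g_HUF = 1.0138289.
r = (1.0138289 − 1)/(10/12) = 0.016595 → 1.66%.

1.66%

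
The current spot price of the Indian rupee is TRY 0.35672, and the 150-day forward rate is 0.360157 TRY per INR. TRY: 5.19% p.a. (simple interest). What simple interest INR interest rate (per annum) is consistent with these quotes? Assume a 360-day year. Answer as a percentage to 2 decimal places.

T = 150/360 years.
F/S = 0.360157/0.35672 = 1.0096350 = (growth of TRY) / (growth of INR).
The TRY side grows by 1 + 0.0519×150/360 = 1.021625.
So the INR growth factor = 1.0118756.
(1.0118756 − 1)/T = 0.028501, i.e. 2.85%.

2.85%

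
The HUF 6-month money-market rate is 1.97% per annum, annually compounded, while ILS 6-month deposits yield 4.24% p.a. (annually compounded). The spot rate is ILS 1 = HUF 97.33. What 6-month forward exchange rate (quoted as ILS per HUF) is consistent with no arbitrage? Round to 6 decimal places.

T = 6/12 years.
HUF accumulates by (1 + 0.0197)^(6/12) = 1.009802.
ILS growth factor: (1 + 0.0424)^(6/12) = 1.0209799.
Forward (HUF per ILS) = 97.33 × 1.009802 / 1.0209799 = 96.26441.
Quoted the other way: 1/96.26441 = 0.010388 ILS per HUF.

0.010388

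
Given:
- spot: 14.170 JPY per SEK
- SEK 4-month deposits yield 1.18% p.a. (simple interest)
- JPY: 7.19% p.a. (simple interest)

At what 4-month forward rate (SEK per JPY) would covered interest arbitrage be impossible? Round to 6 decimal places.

T = 4/12 years.
JPY growth factor: 1 + 0.0719×4/12 = 1.0239667.
SEK growth factor: 1 + 0.0118×4/12 = 1.0039333.
So F = 14.17 × 1.0239667 / 1.0039333 = 14.45276 (JPY/SEK).
Invert for SEK per JPY: 1 / 14.45276 = 0.069191.

0.069191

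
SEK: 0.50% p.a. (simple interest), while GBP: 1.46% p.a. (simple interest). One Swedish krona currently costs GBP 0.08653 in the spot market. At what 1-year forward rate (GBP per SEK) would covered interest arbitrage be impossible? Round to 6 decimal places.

0.087357

T = 1 year.
Growth of 1 GBP over T: 1 + 0.0146×1 = 1.014600.
SEK accumulates by 1 + 0.0050×1 = 1.005000.
Forward (GBP per SEK) = 0.08653 × 1.014600 / 1.005000 = 0.08735656.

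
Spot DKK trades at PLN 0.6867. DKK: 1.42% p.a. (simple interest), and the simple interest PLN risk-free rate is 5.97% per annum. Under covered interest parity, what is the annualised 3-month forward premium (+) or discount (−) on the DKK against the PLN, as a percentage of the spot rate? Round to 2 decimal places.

T = 3/12 years.
F = S · g_PLN/g_DKK = 0.6867 × 1.014925/1.003550 = 0.6944836.
Annualised premium = (F − S)/S × (1/T) = (0.6944836 − 0.6867)/0.6867 ÷ (3/12) = 4.53%.

+4.53%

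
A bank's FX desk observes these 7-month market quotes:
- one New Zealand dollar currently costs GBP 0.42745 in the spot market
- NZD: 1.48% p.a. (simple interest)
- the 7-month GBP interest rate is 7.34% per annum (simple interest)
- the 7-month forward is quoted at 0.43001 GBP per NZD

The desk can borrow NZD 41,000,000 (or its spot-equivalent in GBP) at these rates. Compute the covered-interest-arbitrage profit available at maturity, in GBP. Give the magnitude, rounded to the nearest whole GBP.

GBP 493,212

T = 7/12 years.
Invest the NZD and cover forward: 41,000,000 × 1.0086333333 × 0.43001 = GBP 17,782,619.21.
Convert at spot and invest in GBP: 41,000,000 × 0.42745 × 1.0428166667 = GBP 18,275,831.35.
The quoted forward undervalues NZD, so borrow NZD, convert to GBP at spot, deposit the GBP at 7.34%, and buy NZD forward at 0.43001 to cover the loan.
Profit = 18,275,831.35 − 17,782,619.21 = GBP 493,212.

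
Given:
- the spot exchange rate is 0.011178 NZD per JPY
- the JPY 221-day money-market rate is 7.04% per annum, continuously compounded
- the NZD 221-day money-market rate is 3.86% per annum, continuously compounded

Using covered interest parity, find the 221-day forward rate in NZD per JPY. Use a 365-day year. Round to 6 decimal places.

0.010965

T = 221/365 years.
NZD growth factor: e^(0.0386×221/365) = 1.0236468.
Growth of 1 JPY over T: e^(0.0704×221/365) = 1.0435473.
So F = 0.011178 × 1.0236468 / 1.0435473 = 0.01096483 (NZD/JPY).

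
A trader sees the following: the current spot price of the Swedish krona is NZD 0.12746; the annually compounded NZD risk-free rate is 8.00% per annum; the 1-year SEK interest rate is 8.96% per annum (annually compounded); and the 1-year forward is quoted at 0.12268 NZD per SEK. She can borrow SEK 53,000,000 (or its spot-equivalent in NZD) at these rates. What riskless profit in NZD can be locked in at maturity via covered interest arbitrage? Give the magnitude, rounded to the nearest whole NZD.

NZD 211,188

T = 1 year.
Route A — deposit SEK, sell forward: 53,000,000 × 1.089600 × 0.12268 = NZD 7,084,622.78.
Route B — convert at spot, deposit NZD: 53,000,000 × 0.12746 × 1.080000 = NZD 7,295,810.40.
The quoted forward undervalues SEK, so borrow SEK, convert to NZD at spot, deposit the NZD at 8.00%, and buy SEK forward at 0.12268 to cover the loan.
Arbitrage profit = |7,084,622.78 − 7,295,810.40| = NZD 211,188.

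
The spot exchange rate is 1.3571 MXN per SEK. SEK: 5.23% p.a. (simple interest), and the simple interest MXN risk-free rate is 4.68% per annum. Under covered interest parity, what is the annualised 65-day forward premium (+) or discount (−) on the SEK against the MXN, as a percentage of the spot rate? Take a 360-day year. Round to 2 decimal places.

-0.54%

T = 65/360 years.
F = S · g_MXN/g_SEK = 1.3571 × 1.008450/1.0094431 = 1.3557649.
Annualised premium = (F − S)/S × (1/T) = (1.3557649 − 1.3571)/1.3571 ÷ (65/360) = -0.54%.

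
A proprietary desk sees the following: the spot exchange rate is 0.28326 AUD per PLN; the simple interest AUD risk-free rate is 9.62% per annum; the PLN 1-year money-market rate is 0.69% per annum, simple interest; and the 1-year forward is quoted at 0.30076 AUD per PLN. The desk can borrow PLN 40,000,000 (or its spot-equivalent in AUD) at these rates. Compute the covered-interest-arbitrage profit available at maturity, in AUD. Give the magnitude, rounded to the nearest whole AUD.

T = 1 year.
Route A — deposit PLN, sell forward: 40,000,000 × 1.006900 × 0.30076 = AUD 12,113,409.76.
Route B — convert at spot, deposit AUD: 40,000,000 × 0.28326 × 1.096200 = AUD 12,420,384.48.
The quoted forward undervalues PLN, so borrow PLN, convert to AUD at spot, deposit the AUD at 9.62%, and buy PLN forward at 0.30076 to cover the loan.
The gap between the two covered legs is AUD 306,975.

AUD 306,975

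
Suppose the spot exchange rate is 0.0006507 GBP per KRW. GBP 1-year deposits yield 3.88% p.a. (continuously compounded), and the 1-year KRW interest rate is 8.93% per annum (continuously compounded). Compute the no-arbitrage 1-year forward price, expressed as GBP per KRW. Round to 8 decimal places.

T = 1 year.
GBP growth factor: e^(0.0388×1) = 1.0395626.
KRW growth factor: e^(0.0893×1) = 1.0934086.
CIP: F = S · (grow GBP)/(grow KRW) = 0.0006507 × 1.0395626/1.0934086 = 0.0006186556 GBP per KRW.

0.00061866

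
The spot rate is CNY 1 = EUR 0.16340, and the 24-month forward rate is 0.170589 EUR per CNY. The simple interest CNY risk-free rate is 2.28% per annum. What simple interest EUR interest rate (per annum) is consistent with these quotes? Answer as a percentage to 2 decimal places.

T = 2 years.
By CIP, F/S equals the EUR-to-CNY growth ratio: 0.170589/0.1634 = 1.0439963.
The CNY side grows by 1 + 0.0228×2 = 1.045600.
So the EUR growth factor = 1.0916025.
(1.0916025 − 1)/T = 0.045801, i.e. 4.58%.

4.58%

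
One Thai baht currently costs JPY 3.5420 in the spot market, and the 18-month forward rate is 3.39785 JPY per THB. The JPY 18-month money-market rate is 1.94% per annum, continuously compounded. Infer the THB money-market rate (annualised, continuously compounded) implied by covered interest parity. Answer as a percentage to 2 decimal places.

T = 18/12 years.
By CIP, F/S equals the JPY-to-THB growth ratio: 3.39785/3.542 = 0.9593027.
JPY growth factor: e^(0.0194×18/12) = 1.0295275.
Hence g_THB = 1.073204.
Take logs: ln 1.073204 / (18/12) = 0.047099, so 4.71%.

4.71%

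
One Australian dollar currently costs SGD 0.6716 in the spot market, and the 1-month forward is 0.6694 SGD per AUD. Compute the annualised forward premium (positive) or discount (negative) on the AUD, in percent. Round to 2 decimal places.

T = 1/12 years.
(F − S)/S = (0.6694 − 0.6716)/0.6716 = -0.0032758.
Per annum: -0.0032758 / (1/12) = -0.039310 = -3.93%.

-3.93%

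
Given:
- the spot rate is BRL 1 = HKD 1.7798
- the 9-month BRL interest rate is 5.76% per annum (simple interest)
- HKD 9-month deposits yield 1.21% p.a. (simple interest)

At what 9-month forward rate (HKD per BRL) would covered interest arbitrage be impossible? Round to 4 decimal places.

T = 9/12 years.
HKD growth factor: 1 + 0.0121×9/12 = 1.009075.
BRL accumulates by 1 + 0.0576×9/12 = 1.043200.
Forward (HKD per BRL) = 1.7798 × 1.009075 / 1.043200 = 1.721579.

1.7216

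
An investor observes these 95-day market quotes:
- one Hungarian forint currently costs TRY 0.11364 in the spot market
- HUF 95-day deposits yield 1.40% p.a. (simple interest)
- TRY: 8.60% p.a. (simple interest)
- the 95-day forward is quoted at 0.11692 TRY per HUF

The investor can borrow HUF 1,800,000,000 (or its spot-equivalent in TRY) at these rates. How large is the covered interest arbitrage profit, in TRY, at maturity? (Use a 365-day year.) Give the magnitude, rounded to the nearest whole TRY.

T = 95/365 years.
Route A — deposit HUF, sell forward: 1,800,000,000 × 1.00364383562 × 0.11692 = TRY 211,222,867.07.
Route B — convert at spot, deposit TRY: 1,800,000,000 × 0.11364 × 1.02238356164 = TRY 209,130,602.30.
The quoted forward overvalues HUF, so borrow TRY, buy HUF at spot, deposit the HUF at 1.40%, and sell the proceeds forward at 0.11692.
The gap between the two covered legs is TRY 2,092,265.

TRY 2,092,265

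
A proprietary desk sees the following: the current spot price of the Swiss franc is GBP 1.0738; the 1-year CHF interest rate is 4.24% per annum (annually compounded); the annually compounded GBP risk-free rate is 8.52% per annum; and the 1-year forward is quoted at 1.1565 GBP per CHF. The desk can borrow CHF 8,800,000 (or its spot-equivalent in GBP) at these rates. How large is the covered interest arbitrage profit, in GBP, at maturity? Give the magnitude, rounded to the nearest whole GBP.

GBP 354,181

T = 1 year.
Route A — deposit CHF, sell forward: 8,800,000 × 1.042400 × 1.1565 = GBP 10,608,713.28.
Route B — convert at spot, deposit GBP: 8,800,000 × 1.0738 × 1.085200 = GBP 10,254,532.29.
The quoted forward overvalues CHF, so borrow GBP, buy CHF at spot, deposit the CHF at 4.24%, and sell the proceeds forward at 1.1565.
The gap between the two covered legs is GBP 354,181.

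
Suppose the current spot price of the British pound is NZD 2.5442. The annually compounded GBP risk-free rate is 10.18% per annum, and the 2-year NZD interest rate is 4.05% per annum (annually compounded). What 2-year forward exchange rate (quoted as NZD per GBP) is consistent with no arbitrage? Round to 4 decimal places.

T = 2 years.
NZD accumulates by (1 + 0.0405)^2 = 1.0826402.
Growth of 1 GBP over T: (1 + 0.1018)^2 = 1.2139632.
CIP: F = S · (grow NZD)/(grow GBP) = 2.5442 × 1.0826402/1.2139632 = 2.268976 NZD per GBP.

2.2690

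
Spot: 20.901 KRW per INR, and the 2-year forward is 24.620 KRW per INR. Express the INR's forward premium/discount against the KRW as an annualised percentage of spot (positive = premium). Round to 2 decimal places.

T = 2 years.
INR trades forward at +17.79341% vs spot over the period.
Per annum: 0.1779341 / 2 = 0.088967 = 8.90%.

+8.90%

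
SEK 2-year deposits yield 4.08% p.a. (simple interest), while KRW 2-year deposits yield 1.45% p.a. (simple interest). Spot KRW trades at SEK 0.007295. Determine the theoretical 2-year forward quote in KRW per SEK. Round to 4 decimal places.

130.4138

T = 2 years.
SEK growth factor: 1 + 0.0408×2 = 1.081600.
Growth of 1 KRW over T: 1 + 0.0145×2 = 1.029000.
Forward (SEK per KRW) = 0.007295 × 1.081600 / 1.029000 = 0.00766790282.
Invert for KRW per SEK: 1 / 0.00766790282 = 130.4138.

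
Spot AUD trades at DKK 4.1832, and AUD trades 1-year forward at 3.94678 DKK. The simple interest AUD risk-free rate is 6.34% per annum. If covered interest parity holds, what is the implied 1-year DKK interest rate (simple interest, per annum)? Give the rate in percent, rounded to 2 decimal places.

0.33%

T = 1 year.
CIP gives F = S · g_DKK/g_AUD, so g_DKK/g_AUD = 3.94678/4.1832 = 0.9434835.
AUD growth factor: 1 + 0.0634×1 = 1.063400.
That pins the DKK growth at 1.0033004.
r = (1.0033004 − 1)/1 = 0.003300 → 0.33%.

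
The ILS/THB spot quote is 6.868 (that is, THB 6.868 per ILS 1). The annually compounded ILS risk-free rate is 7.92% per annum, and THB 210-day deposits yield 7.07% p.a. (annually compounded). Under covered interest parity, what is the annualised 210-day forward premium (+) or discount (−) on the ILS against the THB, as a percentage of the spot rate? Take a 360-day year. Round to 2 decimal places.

T = 210/360 years.
CIP forward (THB per ILS) = 6.868 × 1.0406537/1.0454649 = 6.836394.
(F − S)/S ÷ T = (6.836394 − 6.868)/6.868/(210/360) = -0.007889 → -0.79%.

-0.79%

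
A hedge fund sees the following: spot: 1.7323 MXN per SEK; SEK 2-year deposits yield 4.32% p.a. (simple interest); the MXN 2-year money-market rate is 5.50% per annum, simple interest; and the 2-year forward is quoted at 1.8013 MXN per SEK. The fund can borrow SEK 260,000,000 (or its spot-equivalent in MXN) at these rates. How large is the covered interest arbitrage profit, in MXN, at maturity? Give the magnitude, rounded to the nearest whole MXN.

T = 2 years.
Route A — deposit SEK, sell forward: 260,000,000 × 1.086400 × 1.8013 = MXN 508,802,403.20.
Route B — convert at spot, deposit MXN: 260,000,000 × 1.7323 × 1.110000 = MXN 499,941,780.00.
The quoted forward overvalues SEK, so borrow MXN, buy SEK at spot, deposit the SEK at 4.32%, and sell the proceeds forward at 1.8013.
Arbitrage profit = |508,802,403.20 − 499,941,780.00| = MXN 8,860,623.

MXN 8,860,623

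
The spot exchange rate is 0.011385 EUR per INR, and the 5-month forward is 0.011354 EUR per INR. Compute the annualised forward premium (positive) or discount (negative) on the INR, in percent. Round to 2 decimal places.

-0.65%

T = 5/12 years.
Period premium: (0.011354 − 0.011385)/0.011385 = -0.0027229.
×(1/T) gives -0.65% p.a.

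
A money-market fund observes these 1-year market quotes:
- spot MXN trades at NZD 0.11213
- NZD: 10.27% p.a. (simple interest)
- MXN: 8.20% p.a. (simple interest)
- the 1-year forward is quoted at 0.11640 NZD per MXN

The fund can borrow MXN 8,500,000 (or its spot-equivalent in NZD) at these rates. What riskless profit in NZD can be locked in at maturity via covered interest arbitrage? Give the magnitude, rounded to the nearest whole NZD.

T = 1 year.
Invest the MXN and cover forward: 8,500,000 × 1.082000 × 0.11640 = NZD 1,070,530.80.
Convert at spot and invest in NZD: 8,500,000 × 0.11213 × 1.102700 = NZD 1,050,988.88.
The quoted forward overvalues MXN, so borrow NZD, buy MXN at spot, deposit the MXN at 8.20%, and sell the proceeds forward at 0.11640.
The gap between the two covered legs is NZD 19,542.

NZD 19,542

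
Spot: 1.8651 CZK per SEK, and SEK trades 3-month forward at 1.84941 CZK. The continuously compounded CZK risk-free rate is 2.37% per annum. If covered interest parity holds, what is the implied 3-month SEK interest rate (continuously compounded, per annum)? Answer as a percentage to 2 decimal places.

T = 3/12 years.
F/S = 1.84941/1.8651 = 0.9915876 = (growth of CZK) / (growth of SEK).
The CZK side grows by e^(0.0237×3/12) = 1.0059426.
Hence g_SEK = 1.0144768.
r = ln(1.0144768)/(3/12) = 0.057492 → 5.75%.

5.75%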